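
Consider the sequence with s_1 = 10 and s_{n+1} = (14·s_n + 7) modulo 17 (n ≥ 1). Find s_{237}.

5

We have s_1 = 10,  s_2 = 11,  s_3 = 8,  s_4 = 0,  s_5 = 7,  s_6 = 3,  s_7 = 15,  s_8 = 13,  s_9 = 2,  s_{10} = 1,  s_{11} = 4,  s_{12} = 12,  s_{13} = 5,  s_{14} = 9,  s_{15} = 14,  s_{16} = 16,  s_{17} = 10.
Since s_{17} = s_1 = 10, the sequence is periodic with period 16.
So s_{237} = s_{1 + ((237-1) mod 16)} = s_{13} = 5.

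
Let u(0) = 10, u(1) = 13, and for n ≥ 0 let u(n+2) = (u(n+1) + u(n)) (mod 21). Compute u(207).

3

Computing terms: u(0) = 10,  u(1) = 13,  u(2) = 2,  u(3) = 15,  u(4) = 17,  u(5) = 11,  u(6) = 7,  u(7) = 18,  u(8) = 4,  u(9) = 1,  u(10) = 5,  u(11) = 6,  u(12) = 11,  u(13) = 17,  u(14) = 7,  u(15) = 3,  u(16) = 10,  u(17) = 13.
Since (u(16), u(17)) = (u(0), u(1)) = (10, 13) (two consecutive terms determine the rest), the sequence is periodic with period 16.
So u(207) = u(0 + ((207-0) mod 16)) = u(15) = 3.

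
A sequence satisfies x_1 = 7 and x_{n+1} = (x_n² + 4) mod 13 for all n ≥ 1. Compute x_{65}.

Computing terms: x_1 = 7; x_2 = 1; x_3 = 5; x_4 = 3; x_5 = 0; x_6 = 4; x_7 = 7.
The sequence repeats with period 6.
So x_{65} = x_{1 + ((65-1) mod 6)} = x_5 = 0.

0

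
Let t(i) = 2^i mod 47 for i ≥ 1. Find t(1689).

We have t(1) = 2; t(2) = 4; t(3) = 8; t(4) = 16; t(5) = 32; t(6) = 17; t(7) = 34; t(8) = 21; t(9) = 42; t(10) = 37; t(11) = 27; t(12) = 7; t(13) = 14; t(14) = 28; t(15) = 9; t(16) = 18; t(17) = 36; t(18) = 25; t(19) = 3; t(20) = 6; t(21) = 12; t(22) = 24; t(23) = 1; t(24) = 2.
The sequence repeats with period 23.
(1689 - 1) mod 23 = 9, so t(1689) = t(10) = 37.

37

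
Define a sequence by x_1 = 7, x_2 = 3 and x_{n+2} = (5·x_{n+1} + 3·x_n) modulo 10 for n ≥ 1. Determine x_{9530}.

3

Computing terms: x_1 = 7; x_2 = 3; x_3 = 6; x_4 = 9; x_5 = 3; x_6 = 2; x_7 = 9; x_8 = 1; x_9 = 2; x_{10} = 3; x_{11} = 1; x_{12} = 4; x_{13} = 3; x_{14} = 7; x_{15} = 4; x_{16} = 1; x_{17} = 7; x_{18} = 8; x_{19} = 1; x_{20} = 9; x_{21} = 8; x_{22} = 7; x_{23} = 9; x_{24} = 6; x_{25} = 7; x_{26} = 3.
Since (x_{25}, x_{26}) = (x_1, x_2) = (7, 3) (two consecutive terms determine the rest), the sequence is periodic with period 24.
So x_{9530} = x_{1 + ((9530-1) mod 24)} = x_2 = 3.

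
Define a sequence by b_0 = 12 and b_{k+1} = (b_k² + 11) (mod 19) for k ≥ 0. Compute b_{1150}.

Computing terms: b_0 = 12; b_1 = 3; b_2 = 1; b_3 = 12.
The sequence repeats with period 3.
So b_{1150} = b_{0 + ((1150-0) mod 3)} = b_1 = 3.

3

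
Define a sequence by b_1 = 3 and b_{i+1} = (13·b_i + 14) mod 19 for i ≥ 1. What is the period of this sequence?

18

We have b_1 = 3, b_2 = 15, b_3 = 0, b_4 = 14, b_5 = 6, b_6 = 16, b_7 = 13, b_8 = 12, b_9 = 18, b_{10} = 1, b_{11} = 8, b_{12} = 4, b_{13} = 9, b_{14} = 17, b_{15} = 7, b_{16} = 10, b_{17} = 11, b_{18} = 5, b_{19} = 3.
The sequence repeats with period 18.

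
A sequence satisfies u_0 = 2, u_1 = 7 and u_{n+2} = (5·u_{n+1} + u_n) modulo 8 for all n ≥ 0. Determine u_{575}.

Listing terms: u_0 = 2,  u_1 = 7,  u_2 = 5,  u_3 = 0,  u_4 = 5,  u_5 = 1,  u_6 = 2,  u_7 = 3,  u_8 = 1,  u_9 = 0,  u_{10} = 1,  u_{11} = 5,  u_{12} = 2,  u_{13} = 7.
The sequence repeats with period 12.
So u_{575} = u_{0 + ((575-0) mod 12)} = u_{11} = 5.

5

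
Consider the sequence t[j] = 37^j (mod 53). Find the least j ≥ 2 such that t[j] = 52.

13

Listing terms: t[1] = 37; t[2] = 44; t[3] = 38; t[4] = 28; t[5] = 29; t[6] = 13; t[7] = 4; t[8] = 42; t[9] = 17; t[10] = 46; t[11] = 6; t[12] = 10; t[13] = 52; t[14] = 16; t[15] = 9; t[16] = 15; t[17] = 25; t[18] = 24; t[19] = 40; t[20] = 49; t[21] = 11; t[22] = 36; t[23] = 7; t[24] = 47; t[25] = 43; t[26] = 1; t[27] = 37.
Since t[27] = t[1] = 37, the sequence is periodic with period 26.
The value 52 first appears (with j ≥ 2) at t[13].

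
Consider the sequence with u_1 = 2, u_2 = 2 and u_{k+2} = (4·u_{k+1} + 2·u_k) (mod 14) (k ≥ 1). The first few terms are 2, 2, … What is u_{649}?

12

We have u_1 = 2, u_2 = 2, u_3 = 12, u_4 = 10, u_5 = 8, u_6 = 10, u_7 = 0, u_8 = 6, u_9 = 10, u_{10} = 10, u_{11} = 4, u_{12} = 8, u_{13} = 12, u_{14} = 8, u_{15} = 0, u_{16} = 2, u_{17} = 8, u_{18} = 8, u_{19} = 6, u_{20} = 12, u_{21} = 4, u_{22} = 12, u_{23} = 0, u_{24} = 10, u_{25} = 12, u_{26} = 12, u_{27} = 2, u_{28} = 4, u_{29} = 6, u_{30} = 4, u_{31} = 0, u_{32} = 8, u_{33} = 4, u_{34} = 4, u_{35} = 10, u_{36} = 6, u_{37} = 2, u_{38} = 6, u_{39} = 0, u_{40} = 12, u_{41} = 6, u_{42} = 6, u_{43} = 8, u_{44} = 2, u_{45} = 10, u_{46} = 2, u_{47} = 0, u_{48} = 4, u_{49} = 2, u_{50} = 2.
Since (u_{49}, u_{50}) = (u_1, u_2) = (2, 2) (two consecutive terms determine the rest), the sequence is periodic with period 48.
(649 - 1) mod 48 = 24, so u_{649} = u_{25} = 12.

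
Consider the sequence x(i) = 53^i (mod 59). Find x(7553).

48

We have x(1) = 53,  x(2) = 36,  x(3) = 20,  x(4) = 57,  x(5) = 12,  x(6) = 46,  x(7) = 19,  x(8) = 4,  x(9) = 35,  x(10) = 26,  x(11) = 21,  x(12) = 51,  x(13) = 48,  x(14) = 7,  x(15) = 17,  x(16) = 16,  x(17) = 22,  x(18) = 45,  x(19) = 25,  x(20) = 27,  x(21) = 15,  x(22) = 28,  x(23) = 9,  x(24) = 5,  x(25) = 29,  x(26) = 3,  x(27) = 41,  x(28) = 49,  x(29) = 1,  x(30) = 53.
Since x(30) = x(1) = 53, the sequence is periodic with period 29.
(7553 - 1) mod 29 = 12, so x(7553) = x(13) = 48.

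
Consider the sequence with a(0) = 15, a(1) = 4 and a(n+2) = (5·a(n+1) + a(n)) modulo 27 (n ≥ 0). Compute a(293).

23

We have a(0) = 15, a(1) = 4, a(2) = 8, a(3) = 17, a(4) = 12, a(5) = 23, a(6) = 19, a(7) = 10, a(8) = 15, a(9) = 4.
Since (a(8), a(9)) = (a(0), a(1)) = (15, 4) (two consecutive terms determine the rest), the sequence is periodic with period 8.
(293 - 0) mod 8 = 5, so a(293) = a(5) = 23.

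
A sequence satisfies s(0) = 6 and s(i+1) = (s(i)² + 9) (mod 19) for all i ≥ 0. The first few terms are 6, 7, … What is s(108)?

s(0) = 6,  s(1) = 7,  s(2) = 1,  s(3) = 10,  s(4) = 14,  s(5) = 15,  s(6) = 6.
Since s(6) = s(0) = 6, the sequence is periodic with period 6.
So s(108) = s(0 + ((108-0) mod 6)) = s(0) = 6.

6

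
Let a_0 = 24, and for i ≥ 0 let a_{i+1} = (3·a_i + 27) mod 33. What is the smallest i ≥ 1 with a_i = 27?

Computing terms: a_0 = 24,  a_1 = 0,  a_2 = 27,  a_3 = 9,  a_4 = 21,  a_5 = 24.
The sequence repeats with period 5.
The value 27 first appears (with i ≥ 1) at a_2.

2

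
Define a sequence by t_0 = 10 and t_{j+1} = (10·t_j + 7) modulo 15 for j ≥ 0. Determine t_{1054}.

2

t_0 = 10; t_1 = 2; t_2 = 12; t_3 = 7; t_4 = 2.
Since t_4 = t_1 = 2, the sequence is eventually periodic: after a pre-period of length 1 it cycles with period 3.
For j ≥ 1, t_j depends only on (j - 1) mod 3. (1054 - 1) mod 3 = 0, so t_{1054} = t_1 = 2.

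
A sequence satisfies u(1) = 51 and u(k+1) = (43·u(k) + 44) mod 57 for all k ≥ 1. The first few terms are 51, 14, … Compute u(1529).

u(1) = 51, u(2) = 14, u(3) = 19, u(4) = 6, u(5) = 17, u(6) = 34, u(7) = 24, u(8) = 50, u(9) = 28, u(10) = 51.
Since u(10) = u(1) = 51, the sequence is periodic with period 9.
(1529 - 1) mod 9 = 7, so u(1529) = u(8) = 50.

50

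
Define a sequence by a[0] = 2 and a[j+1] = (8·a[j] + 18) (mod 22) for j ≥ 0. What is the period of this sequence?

10

Listing terms: a[0] = 2, a[1] = 12, a[2] = 4, a[3] = 6, a[4] = 0, a[5] = 18, a[6] = 8, a[7] = 16, a[8] = 14, a[9] = 20, a[10] = 2.
Since a[10] = a[0] = 2, the sequence is periodic with period 10.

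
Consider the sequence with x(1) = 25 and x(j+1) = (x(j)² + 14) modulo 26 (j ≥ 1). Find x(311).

We have x(1) = 25, x(2) = 15, x(3) = 5, x(4) = 13, x(5) = 1, x(6) = 15.
Since x(6) = x(2) = 15, the sequence is eventually periodic: after a pre-period of length 1 it cycles with period 4.
For j ≥ 2, x(j) depends only on (j - 2) mod 4. (311 - 2) mod 4 = 1, so x(311) = x(3) = 5.

5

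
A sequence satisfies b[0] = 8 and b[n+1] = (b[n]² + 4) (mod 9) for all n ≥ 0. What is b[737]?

Computing terms: b[0] = 8,  b[1] = 5,  b[2] = 2,  b[3] = 8.
The sequence repeats with period 3.
(737 - 0) mod 3 = 2, so b[737] = b[2] = 2.

2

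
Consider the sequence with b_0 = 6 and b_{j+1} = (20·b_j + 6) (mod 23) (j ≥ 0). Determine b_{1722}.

16

Listing terms: b_0 = 6, b_1 = 11, b_2 = 19, b_3 = 18, b_4 = 21, b_5 = 12, b_6 = 16, b_7 = 4, b_8 = 17, b_9 = 1, b_{10} = 3, b_{11} = 20, b_{12} = 15, b_{13} = 7, b_{14} = 8, b_{15} = 5, b_{16} = 14, b_{17} = 10, b_{18} = 22, b_{19} = 9, b_{20} = 2, b_{21} = 0, b_{22} = 6.
The sequence repeats with period 22.
So b_{1722} = b_{0 + ((1722-0) mod 22)} = b_6 = 16.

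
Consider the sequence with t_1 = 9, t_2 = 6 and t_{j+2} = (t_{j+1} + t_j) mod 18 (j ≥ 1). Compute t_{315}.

Listing terms: t_1 = 9, t_2 = 6, t_3 = 15, t_4 = 3, t_5 = 0, t_6 = 3, t_7 = 3, t_8 = 6, t_9 = 9, t_{10} = 15, t_{11} = 6, t_{12} = 3, t_{13} = 9, t_{14} = 12, t_{15} = 3, t_{16} = 15, t_{17} = 0, t_{18} = 15, t_{19} = 15, t_{20} = 12, t_{21} = 9, t_{22} = 3, t_{23} = 12, t_{24} = 15, t_{25} = 9, t_{26} = 6.
Since (t_{25}, t_{26}) = (t_1, t_2) = (9, 6) (two consecutive terms determine the rest), the sequence is periodic with period 24.
So t_{315} = t_{1 + ((315-1) mod 24)} = t_3 = 15.

15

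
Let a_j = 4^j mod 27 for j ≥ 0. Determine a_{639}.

Computing terms: a_0 = 1,  a_1 = 4,  a_2 = 16,  a_3 = 10,  a_4 = 13,  a_5 = 25,  a_6 = 19,  a_7 = 22,  a_8 = 7,  a_9 = 1.
Since a_9 = a_0 = 1, the sequence is periodic with period 9.
So a_{639} = a_{0 + ((639-0) mod 9)} = a_0 = 1.

1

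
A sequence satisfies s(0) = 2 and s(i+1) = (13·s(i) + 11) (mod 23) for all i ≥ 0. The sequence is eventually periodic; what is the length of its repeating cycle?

11

We have s(0) = 2; s(1) = 14; s(2) = 9; s(3) = 13; s(4) = 19; s(5) = 5; s(6) = 7; s(7) = 10; s(8) = 3; s(9) = 4; s(10) = 17; s(11) = 2.
The sequence repeats with period 11.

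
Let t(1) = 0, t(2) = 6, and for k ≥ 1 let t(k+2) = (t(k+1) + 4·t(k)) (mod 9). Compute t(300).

3

Computing terms: t(1) = 0, t(2) = 6, t(3) = 6, t(4) = 3, t(5) = 0, t(6) = 3, t(7) = 3, t(8) = 6, t(9) = 0, t(10) = 6.
Since (t(9), t(10)) = (t(1), t(2)) = (0, 6) (two consecutive terms determine the rest), the sequence is periodic with period 8.
So t(300) = t(1 + ((300-1) mod 8)) = t(4) = 3.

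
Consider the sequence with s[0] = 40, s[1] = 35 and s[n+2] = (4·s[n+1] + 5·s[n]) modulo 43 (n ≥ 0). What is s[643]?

41

s[0] = 40; s[1] = 35; s[2] = 39; s[3] = 30; s[4] = 14; s[5] = 34; s[6] = 34; s[7] = 5; s[8] = 18; s[9] = 11; s[10] = 5; s[11] = 32; s[12] = 24; s[13] = 41; s[14] = 26; s[15] = 8; s[16] = 33; s[17] = 0; s[18] = 36; s[19] = 15; s[20] = 25; s[21] = 3; s[22] = 8; s[23] = 4; s[24] = 13; s[25] = 29; s[26] = 9; s[27] = 9; s[28] = 38; s[29] = 25; s[30] = 32; s[31] = 38; s[32] = 11; s[33] = 19; s[34] = 2; s[35] = 17; s[36] = 35; s[37] = 10; s[38] = 0; s[39] = 7; s[40] = 28; s[41] = 18; s[42] = 40; s[43] = 35.
The sequence repeats with period 42.
(643 - 0) mod 42 = 13, so s[643] = s[13] = 41.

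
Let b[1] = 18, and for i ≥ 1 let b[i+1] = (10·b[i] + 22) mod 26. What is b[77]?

4

Computing terms: b[1] = 18,  b[2] = 20,  b[3] = 14,  b[4] = 6,  b[5] = 4,  b[6] = 10,  b[7] = 18.
The sequence repeats with period 6.
(77 - 1) mod 6 = 4, so b[77] = b[5] = 4.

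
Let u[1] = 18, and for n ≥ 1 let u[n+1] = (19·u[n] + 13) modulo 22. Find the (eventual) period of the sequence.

We have u[1] = 18, u[2] = 3, u[3] = 4, u[4] = 1, u[5] = 10, u[6] = 5, u[7] = 20, u[8] = 19, u[9] = 0, u[10] = 13, u[11] = 18.
The sequence repeats with period 10.

10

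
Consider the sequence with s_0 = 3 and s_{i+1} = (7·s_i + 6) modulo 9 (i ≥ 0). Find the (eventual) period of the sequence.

3

Computing terms: s_0 = 3, s_1 = 0, s_2 = 6, s_3 = 3.
Since s_3 = s_0 = 3, the sequence is periodic with period 3.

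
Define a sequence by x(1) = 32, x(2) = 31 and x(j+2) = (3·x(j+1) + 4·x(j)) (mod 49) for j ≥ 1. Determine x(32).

31

Listing terms: x(1) = 32, x(2) = 31, x(3) = 25, x(4) = 3, x(5) = 11, x(6) = 45, x(7) = 32, x(8) = 31.
The sequence repeats with period 6.
(32 - 1) mod 6 = 1, so x(32) = x(2) = 31.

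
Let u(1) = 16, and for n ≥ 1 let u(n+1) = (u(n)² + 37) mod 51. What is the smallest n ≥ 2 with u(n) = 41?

4

Computing terms: u(1) = 16, u(2) = 38, u(3) = 2, u(4) = 41, u(5) = 35, u(6) = 38.
Since u(6) = u(2) = 38, the sequence is eventually periodic: after a pre-period of length 1 it cycles with period 4.
The value 41 first appears (with n ≥ 2) at u(4).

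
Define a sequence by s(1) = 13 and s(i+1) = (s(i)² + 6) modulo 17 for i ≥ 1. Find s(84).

15

Listing terms: s(1) = 13, s(2) = 5, s(3) = 14, s(4) = 15, s(5) = 10, s(6) = 4, s(7) = 5.
Since s(7) = s(2) = 5, the sequence is eventually periodic: after a pre-period of length 1 it cycles with period 5.
For i ≥ 2, s(i) depends only on (i - 2) mod 5. (84 - 2) mod 5 = 2, so s(84) = s(4) = 15.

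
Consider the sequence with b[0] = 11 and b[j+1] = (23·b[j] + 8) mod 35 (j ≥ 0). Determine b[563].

Computing terms: b[0] = 11; b[1] = 16; b[2] = 26; b[3] = 11.
Since b[3] = b[0] = 11, the sequence is periodic with period 3.
(563 - 0) mod 3 = 2, so b[563] = b[2] = 26.

26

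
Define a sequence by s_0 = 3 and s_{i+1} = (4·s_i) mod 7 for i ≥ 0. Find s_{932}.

We have s_0 = 3, s_1 = 5, s_2 = 6, s_3 = 3.
Since s_3 = s_0 = 3, the sequence is periodic with period 3.
(932 - 0) mod 3 = 2, so s_{932} = s_2 = 6.

6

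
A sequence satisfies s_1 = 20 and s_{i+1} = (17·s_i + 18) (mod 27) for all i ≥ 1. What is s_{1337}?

11

s_1 = 20,  s_2 = 7,  s_3 = 2,  s_4 = 25,  s_5 = 11,  s_6 = 16,  s_7 = 20.
Since s_7 = s_1 = 20, the sequence is periodic with period 6.
(1337 - 1) mod 6 = 4, so s_{1337} = s_5 = 11.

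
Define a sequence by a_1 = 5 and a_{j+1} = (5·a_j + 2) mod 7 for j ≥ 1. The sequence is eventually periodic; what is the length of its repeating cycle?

We have a_1 = 5, a_2 = 6, a_3 = 4, a_4 = 1, a_5 = 0, a_6 = 2, a_7 = 5.
The sequence repeats with period 6.

6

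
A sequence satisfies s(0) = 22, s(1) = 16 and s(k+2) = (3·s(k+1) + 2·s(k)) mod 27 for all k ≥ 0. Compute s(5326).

8

We have s(0) = 22,  s(1) = 16,  s(2) = 11,  s(3) = 11,  s(4) = 1,  s(5) = 25,  s(6) = 23,  s(7) = 11,  s(8) = 25,  s(9) = 16,  s(10) = 17,  s(11) = 2,  s(12) = 13,  s(13) = 16,  s(14) = 20,  s(15) = 11,  s(16) = 19,  s(17) = 25,  s(18) = 5,  s(19) = 11,  s(20) = 16,  s(21) = 16,  s(22) = 26,  s(23) = 2,  s(24) = 4,  s(25) = 16,  s(26) = 2,  s(27) = 11,  s(28) = 10,  s(29) = 25,  s(30) = 14,  s(31) = 11,  s(32) = 7,  s(33) = 16,  s(34) = 8,  s(35) = 2,  s(36) = 22,  s(37) = 16.
The sequence repeats with period 36.
So s(5326) = s(0 + ((5326-0) mod 36)) = s(34) = 8.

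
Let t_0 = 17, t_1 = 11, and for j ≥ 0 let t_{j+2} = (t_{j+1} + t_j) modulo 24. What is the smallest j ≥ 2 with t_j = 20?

8

Computing terms: t_0 = 17, t_1 = 11, t_2 = 4, t_3 = 15, t_4 = 19, t_5 = 10, t_6 = 5, t_7 = 15, t_8 = 20, t_9 = 11, t_{10} = 7, t_{11} = 18, t_{12} = 1, t_{13} = 19, t_{14} = 20, t_{15} = 15, t_{16} = 11, t_{17} = 2, t_{18} = 13, t_{19} = 15, t_{20} = 4, t_{21} = 19, t_{22} = 23, t_{23} = 18, t_{24} = 17, t_{25} = 11.
The sequence repeats with period 24.
The value 20 first appears (with j ≥ 2) at t_8.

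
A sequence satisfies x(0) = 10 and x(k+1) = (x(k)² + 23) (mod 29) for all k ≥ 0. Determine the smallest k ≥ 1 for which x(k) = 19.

Listing terms: x(0) = 10, x(1) = 7, x(2) = 14, x(3) = 16, x(4) = 18, x(5) = 28, x(6) = 24, x(7) = 19, x(8) = 7.
Since x(8) = x(1) = 7, the sequence is eventually periodic: after a pre-period of length 1 it cycles with period 7.
The value 19 first appears (with k ≥ 1) at x(7).

7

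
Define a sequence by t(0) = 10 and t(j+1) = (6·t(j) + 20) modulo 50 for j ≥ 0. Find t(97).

0

t(0) = 10; t(1) = 30; t(2) = 0; t(3) = 20; t(4) = 40; t(5) = 10.
Since t(5) = t(0) = 10, the sequence is periodic with period 5.
(97 - 0) mod 5 = 2, so t(97) = t(2) = 0.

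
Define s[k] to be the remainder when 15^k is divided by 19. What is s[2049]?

We have s[0] = 1; s[1] = 15; s[2] = 16; s[3] = 12; s[4] = 9; s[5] = 2; s[6] = 11; s[7] = 13; s[8] = 5; s[9] = 18; s[10] = 4; s[11] = 3; s[12] = 7; s[13] = 10; s[14] = 17; s[15] = 8; s[16] = 6; s[17] = 14; s[18] = 1.
Since s[18] = s[0] = 1, the sequence is periodic with period 18.
(2049 - 0) mod 18 = 15, so s[2049] = s[15] = 8.

8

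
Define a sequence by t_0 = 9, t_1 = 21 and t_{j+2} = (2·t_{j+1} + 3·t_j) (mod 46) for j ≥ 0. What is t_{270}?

We have t_0 = 9; t_1 = 21; t_2 = 23; t_3 = 17; t_4 = 11; t_5 = 27; t_6 = 41; t_7 = 25; t_8 = 35; t_9 = 7; t_{10} = 27; t_{11} = 29; t_{12} = 1; t_{13} = 43; t_{14} = 43; t_{15} = 31; t_{16} = 7; t_{17} = 15; t_{18} = 5; t_{19} = 9; t_{20} = 33; t_{21} = 1; t_{22} = 9; t_{23} = 21.
The sequence repeats with period 22.
So t_{270} = t_{0 + ((270-0) mod 22)} = t_6 = 41.

41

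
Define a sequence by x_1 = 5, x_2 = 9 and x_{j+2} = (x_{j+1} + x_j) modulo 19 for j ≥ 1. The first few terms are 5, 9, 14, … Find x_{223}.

2

Computing terms: x_1 = 5,  x_2 = 9,  x_3 = 14,  x_4 = 4,  x_5 = 18,  x_6 = 3,  x_7 = 2,  x_8 = 5,  x_9 = 7,  x_{10} = 12,  x_{11} = 0,  x_{12} = 12,  x_{13} = 12,  x_{14} = 5,  x_{15} = 17,  x_{16} = 3,  x_{17} = 1,  x_{18} = 4,  x_{19} = 5,  x_{20} = 9.
The sequence repeats with period 18.
So x_{223} = x_{1 + ((223-1) mod 18)} = x_7 = 2.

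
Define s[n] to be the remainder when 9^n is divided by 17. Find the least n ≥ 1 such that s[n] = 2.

7

Computing terms: s[0] = 1,  s[1] = 9,  s[2] = 13,  s[3] = 15,  s[4] = 16,  s[5] = 8,  s[6] = 4,  s[7] = 2,  s[8] = 1.
Since s[8] = s[0] = 1, the sequence is periodic with period 8.
The value 2 first appears (with n ≥ 1) at s[7].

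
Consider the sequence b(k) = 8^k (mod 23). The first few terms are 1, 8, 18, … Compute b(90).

18

Listing terms: b(0) = 1,  b(1) = 8,  b(2) = 18,  b(3) = 6,  b(4) = 2,  b(5) = 16,  b(6) = 13,  b(7) = 12,  b(8) = 4,  b(9) = 9,  b(10) = 3,  b(11) = 1.
The sequence repeats with period 11.
So b(90) = b(0 + ((90-0) mod 11)) = b(2) = 18.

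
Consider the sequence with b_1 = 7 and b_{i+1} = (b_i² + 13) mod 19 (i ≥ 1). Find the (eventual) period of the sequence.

We have b_1 = 7; b_2 = 5; b_3 = 0; b_4 = 13; b_5 = 11; b_6 = 1; b_7 = 14; b_8 = 0.
Since b_8 = b_3 = 0, the sequence is eventually periodic: after a pre-period of length 2 it cycles with period 5.

5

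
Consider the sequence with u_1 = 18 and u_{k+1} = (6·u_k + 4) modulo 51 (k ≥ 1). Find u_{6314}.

19

Listing terms: u_1 = 18, u_2 = 10, u_3 = 13, u_4 = 31, u_5 = 37, u_6 = 22, u_7 = 34, u_8 = 4, u_9 = 28, u_{10} = 19, u_{11} = 16, u_{12} = 49, u_{13} = 43, u_{14} = 7, u_{15} = 46, u_{16} = 25, u_{17} = 1, u_{18} = 10.
Since u_{18} = u_2 = 10, the sequence is eventually periodic: after a pre-period of length 1 it cycles with period 16.
For k ≥ 2, u_k depends only on (k - 2) mod 16. (6314 - 2) mod 16 = 8, so u_{6314} = u_{10} = 19.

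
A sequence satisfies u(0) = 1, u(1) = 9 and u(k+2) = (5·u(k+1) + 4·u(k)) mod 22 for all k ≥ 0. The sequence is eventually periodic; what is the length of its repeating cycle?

Listing terms: u(0) = 1, u(1) = 9, u(2) = 5, u(3) = 17, u(4) = 17, u(5) = 21, u(6) = 19, u(7) = 3, u(8) = 3, u(9) = 5, u(10) = 15, u(11) = 7, u(12) = 7, u(13) = 19, u(14) = 13, u(15) = 9, u(16) = 9, u(17) = 15, u(18) = 1, u(19) = 21, u(20) = 21, u(21) = 13, u(22) = 17, u(23) = 5, u(24) = 5, u(25) = 1, u(26) = 3, u(27) = 19, u(28) = 19, u(29) = 17, u(30) = 7, u(31) = 15, u(32) = 15, u(33) = 3, u(34) = 9, u(35) = 13, u(36) = 13, u(37) = 7, u(38) = 21, u(39) = 1, u(40) = 1, u(41) = 9.
The sequence repeats with period 40.

40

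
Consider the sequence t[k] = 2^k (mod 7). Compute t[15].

We have t[1] = 2, t[2] = 4, t[3] = 1, t[4] = 2.
Since t[4] = t[1] = 2, the sequence is periodic with period 3.
(15 - 1) mod 3 = 2, so t[15] = t[3] = 1.

1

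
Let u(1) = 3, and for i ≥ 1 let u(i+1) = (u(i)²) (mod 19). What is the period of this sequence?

6

u(1) = 3; u(2) = 9; u(3) = 5; u(4) = 6; u(5) = 17; u(6) = 4; u(7) = 16; u(8) = 9.
Since u(8) = u(2) = 9, the sequence is eventually periodic: after a pre-period of length 1 it cycles with period 6.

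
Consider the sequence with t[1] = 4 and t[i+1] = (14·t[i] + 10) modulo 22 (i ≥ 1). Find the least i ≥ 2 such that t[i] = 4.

t[1] = 4; t[2] = 0; t[3] = 10; t[4] = 18; t[5] = 20; t[6] = 4.
The sequence repeats with period 5.
The value 4 next appears (with i ≥ 2) at t[6].

6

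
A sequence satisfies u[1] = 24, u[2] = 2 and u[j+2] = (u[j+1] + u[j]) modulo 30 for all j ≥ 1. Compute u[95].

16

We have u[1] = 24,  u[2] = 2,  u[3] = 26,  u[4] = 28,  u[5] = 24,  u[6] = 22,  u[7] = 16,  u[8] = 8,  u[9] = 24,  u[10] = 2.
Since (u[9], u[10]) = (u[1], u[2]) = (24, 2) (two consecutive terms determine the rest), the sequence is periodic with period 8.
(95 - 1) mod 8 = 6, so u[95] = u[7] = 16.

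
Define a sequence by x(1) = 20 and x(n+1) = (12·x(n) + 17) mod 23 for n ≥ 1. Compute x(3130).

12

We have x(1) = 20; x(2) = 4; x(3) = 19; x(4) = 15; x(5) = 13; x(6) = 12; x(7) = 0; x(8) = 17; x(9) = 14; x(10) = 1; x(11) = 6; x(12) = 20.
Since x(12) = x(1) = 20, the sequence is periodic with period 11.
(3130 - 1) mod 11 = 5, so x(3130) = x(6) = 12.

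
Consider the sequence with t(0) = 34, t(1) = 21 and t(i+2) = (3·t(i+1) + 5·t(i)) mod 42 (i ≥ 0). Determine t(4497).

Computing terms: t(0) = 34, t(1) = 21, t(2) = 23, t(3) = 6, t(4) = 7, t(5) = 9, t(6) = 20, t(7) = 21, t(8) = 37, t(9) = 6, t(10) = 35, t(11) = 9, t(12) = 34, t(13) = 21.
Since (t(12), t(13)) = (t(0), t(1)) = (34, 21) (two consecutive terms determine the rest), the sequence is periodic with period 12.
(4497 - 0) mod 12 = 9, so t(4497) = t(9) = 6.

6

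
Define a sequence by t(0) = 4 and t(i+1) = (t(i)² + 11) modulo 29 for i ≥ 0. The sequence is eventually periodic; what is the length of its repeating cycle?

Computing terms: t(0) = 4, t(1) = 27, t(2) = 15, t(3) = 4.
The sequence repeats with period 3.

3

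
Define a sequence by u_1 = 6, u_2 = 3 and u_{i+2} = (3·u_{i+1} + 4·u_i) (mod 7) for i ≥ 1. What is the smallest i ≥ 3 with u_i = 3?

u_1 = 6,  u_2 = 3,  u_3 = 5,  u_4 = 6,  u_5 = 3.
The sequence repeats with period 3.
The value 3 next appears (with i ≥ 3) at u_5.

5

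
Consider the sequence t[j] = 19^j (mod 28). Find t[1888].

t[1] = 19; t[2] = 25; t[3] = 27; t[4] = 9; t[5] = 3; t[6] = 1; t[7] = 19.
Since t[7] = t[1] = 19, the sequence is periodic with period 6.
So t[1888] = t[1 + ((1888-1) mod 6)] = t[4] = 9.

9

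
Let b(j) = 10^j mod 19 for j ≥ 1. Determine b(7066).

9

Listing terms: b(1) = 10, b(2) = 5, b(3) = 12, b(4) = 6, b(5) = 3, b(6) = 11, b(7) = 15, b(8) = 17, b(9) = 18, b(10) = 9, b(11) = 14, b(12) = 7, b(13) = 13, b(14) = 16, b(15) = 8, b(16) = 4, b(17) = 2, b(18) = 1, b(19) = 10.
The sequence repeats with period 18.
So b(7066) = b(1 + ((7066-1) mod 18)) = b(10) = 9.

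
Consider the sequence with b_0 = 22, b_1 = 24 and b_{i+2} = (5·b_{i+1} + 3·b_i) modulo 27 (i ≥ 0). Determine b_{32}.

Computing terms: b_0 = 22; b_1 = 24; b_2 = 24; b_3 = 3; b_4 = 6; b_5 = 12; b_6 = 24; b_7 = 21; b_8 = 15; b_9 = 3; b_{10} = 6.
Since (b_9, b_{10}) = (b_3, b_4) = (3, 6) (two consecutive terms determine the rest), the sequence is eventually periodic: after a pre-period of length 3 it cycles with period 6.
For i ≥ 3, b_i depends only on (i - 3) mod 6. (32 - 3) mod 6 = 5, so b_{32} = b_8 = 15.

15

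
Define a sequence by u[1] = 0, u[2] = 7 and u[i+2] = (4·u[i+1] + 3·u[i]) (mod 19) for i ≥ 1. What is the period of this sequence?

u[1] = 0, u[2] = 7, u[3] = 9, u[4] = 0, u[5] = 8, u[6] = 13, u[7] = 0, u[8] = 1, u[9] = 4, u[10] = 0, u[11] = 12, u[12] = 10, u[13] = 0, u[14] = 11, u[15] = 6, u[16] = 0, u[17] = 18, u[18] = 15, u[19] = 0, u[20] = 7.
Since (u[19], u[20]) = (u[1], u[2]) = (0, 7) (two consecutive terms determine the rest), the sequence is periodic with period 18.

18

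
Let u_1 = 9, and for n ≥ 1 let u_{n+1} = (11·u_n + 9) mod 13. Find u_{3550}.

12

u_1 = 9, u_2 = 4, u_3 = 1, u_4 = 7, u_5 = 8, u_6 = 6, u_7 = 10, u_8 = 2, u_9 = 5, u_{10} = 12, u_{11} = 11, u_{12} = 0, u_{13} = 9.
Since u_{13} = u_1 = 9, the sequence is periodic with period 12.
So u_{3550} = u_{1 + ((3550-1) mod 12)} = u_{10} = 12.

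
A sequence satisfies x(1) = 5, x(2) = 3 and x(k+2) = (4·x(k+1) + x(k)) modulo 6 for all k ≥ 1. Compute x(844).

We have x(1) = 5; x(2) = 3; x(3) = 5; x(4) = 5; x(5) = 1; x(6) = 3; x(7) = 1; x(8) = 1; x(9) = 5; x(10) = 3.
The sequence repeats with period 8.
So x(844) = x(1 + ((844-1) mod 8)) = x(4) = 5.

5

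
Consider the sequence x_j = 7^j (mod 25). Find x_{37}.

7

We have x_0 = 1,  x_1 = 7,  x_2 = 24,  x_3 = 18,  x_4 = 1.
The sequence repeats with period 4.
(37 - 0) mod 4 = 1, so x_{37} = x_1 = 7.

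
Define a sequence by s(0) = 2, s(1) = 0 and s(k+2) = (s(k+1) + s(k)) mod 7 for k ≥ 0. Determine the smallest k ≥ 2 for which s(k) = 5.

We have s(0) = 2,  s(1) = 0,  s(2) = 2,  s(3) = 2,  s(4) = 4,  s(5) = 6,  s(6) = 3,  s(7) = 2,  s(8) = 5,  s(9) = 0,  s(10) = 5,  s(11) = 5,  s(12) = 3,  s(13) = 1,  s(14) = 4,  s(15) = 5,  s(16) = 2,  s(17) = 0.
The sequence repeats with period 16.
The value 5 first appears (with k ≥ 2) at s(8).

8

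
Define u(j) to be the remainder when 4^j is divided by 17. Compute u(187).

Computing terms: u(0) = 1,  u(1) = 4,  u(2) = 16,  u(3) = 13,  u(4) = 1.
Since u(4) = u(0) = 1, the sequence is periodic with period 4.
So u(187) = u(0 + ((187-0) mod 4)) = u(3) = 13.

13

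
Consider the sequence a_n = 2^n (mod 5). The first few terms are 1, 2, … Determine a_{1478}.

4

Listing terms: a_0 = 1; a_1 = 2; a_2 = 4; a_3 = 3; a_4 = 1.
Since a_4 = a_0 = 1, the sequence is periodic with period 4.
(1478 - 0) mod 4 = 2, so a_{1478} = a_2 = 4.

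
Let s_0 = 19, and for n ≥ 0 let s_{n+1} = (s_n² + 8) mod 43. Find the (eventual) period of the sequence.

Computing terms: s_0 = 19; s_1 = 25; s_2 = 31; s_3 = 23; s_4 = 21; s_5 = 19.
Since s_5 = s_0 = 19, the sequence is periodic with period 5.

5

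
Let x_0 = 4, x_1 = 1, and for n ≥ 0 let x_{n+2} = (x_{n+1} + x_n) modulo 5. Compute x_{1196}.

2

x_0 = 4, x_1 = 1, x_2 = 0, x_3 = 1, x_4 = 1, x_5 = 2, x_6 = 3, x_7 = 0, x_8 = 3, x_9 = 3, x_{10} = 1, x_{11} = 4, x_{12} = 0, x_{13} = 4, x_{14} = 4, x_{15} = 3, x_{16} = 2, x_{17} = 0, x_{18} = 2, x_{19} = 2, x_{20} = 4, x_{21} = 1.
The sequence repeats with period 20.
(1196 - 0) mod 20 = 16, so x_{1196} = x_{16} = 2.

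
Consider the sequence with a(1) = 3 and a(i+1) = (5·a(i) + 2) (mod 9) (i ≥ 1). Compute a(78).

2

Listing terms: a(1) = 3, a(2) = 8, a(3) = 6, a(4) = 5, a(5) = 0, a(6) = 2, a(7) = 3.
Since a(7) = a(1) = 3, the sequence is periodic with period 6.
(78 - 1) mod 6 = 5, so a(78) = a(6) = 2.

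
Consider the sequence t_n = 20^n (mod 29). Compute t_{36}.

20

t_0 = 1; t_1 = 20; t_2 = 23; t_3 = 25; t_4 = 7; t_5 = 24; t_6 = 16; t_7 = 1.
The sequence repeats with period 7.
(36 - 0) mod 7 = 1, so t_{36} = t_1 = 20.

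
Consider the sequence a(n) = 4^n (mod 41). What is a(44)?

Listing terms: a(0) = 1; a(1) = 4; a(2) = 16; a(3) = 23; a(4) = 10; a(5) = 40; a(6) = 37; a(7) = 25; a(8) = 18; a(9) = 31; a(10) = 1.
The sequence repeats with period 10.
(44 - 0) mod 10 = 4, so a(44) = a(4) = 10.

10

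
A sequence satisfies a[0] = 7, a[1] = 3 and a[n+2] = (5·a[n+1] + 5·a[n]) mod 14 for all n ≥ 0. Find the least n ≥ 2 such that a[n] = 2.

a[0] = 7, a[1] = 3, a[2] = 8, a[3] = 13, a[4] = 7, a[5] = 2, a[6] = 3, a[7] = 11, a[8] = 0, a[9] = 13, a[10] = 9, a[11] = 12, a[12] = 7, a[13] = 11, a[14] = 6, a[15] = 1, a[16] = 7, a[17] = 12, a[18] = 11, a[19] = 3, a[20] = 0, a[21] = 1, a[22] = 5, a[23] = 2, a[24] = 7, a[25] = 3.
Since (a[24], a[25]) = (a[0], a[1]) = (7, 3) (two consecutive terms determine the rest), the sequence is periodic with period 24.
The value 2 first appears (with n ≥ 2) at a[5].

5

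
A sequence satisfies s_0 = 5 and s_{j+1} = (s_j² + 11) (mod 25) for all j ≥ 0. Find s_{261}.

10

Listing terms: s_0 = 5,  s_1 = 11,  s_2 = 7,  s_3 = 10,  s_4 = 11.
Since s_4 = s_1 = 11, the sequence is eventually periodic: after a pre-period of length 1 it cycles with period 3.
For j ≥ 1, s_j depends only on (j - 1) mod 3. (261 - 1) mod 3 = 2, so s_{261} = s_3 = 10.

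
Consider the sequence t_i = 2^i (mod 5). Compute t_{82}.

4

Listing terms: t_1 = 2,  t_2 = 4,  t_3 = 3,  t_4 = 1,  t_5 = 2.
The sequence repeats with period 4.
(82 - 1) mod 4 = 1, so t_{82} = t_2 = 4.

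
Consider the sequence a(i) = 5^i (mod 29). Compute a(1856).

24

Listing terms: a(1) = 5,  a(2) = 25,  a(3) = 9,  a(4) = 16,  a(5) = 22,  a(6) = 23,  a(7) = 28,  a(8) = 24,  a(9) = 4,  a(10) = 20,  a(11) = 13,  a(12) = 7,  a(13) = 6,  a(14) = 1,  a(15) = 5.
Since a(15) = a(1) = 5, the sequence is periodic with period 14.
So a(1856) = a(1 + ((1856-1) mod 14)) = a(8) = 24.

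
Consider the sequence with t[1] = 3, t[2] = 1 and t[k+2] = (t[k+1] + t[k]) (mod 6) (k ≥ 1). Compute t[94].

We have t[1] = 3; t[2] = 1; t[3] = 4; t[4] = 5; t[5] = 3; t[6] = 2; t[7] = 5; t[8] = 1; t[9] = 0; t[10] = 1; t[11] = 1; t[12] = 2; t[13] = 3; t[14] = 5; t[15] = 2; t[16] = 1; t[17] = 3; t[18] = 4; t[19] = 1; t[20] = 5; t[21] = 0; t[22] = 5; t[23] = 5; t[24] = 4; t[25] = 3; t[26] = 1.
Since (t[25], t[26]) = (t[1], t[2]) = (3, 1) (two consecutive terms determine the rest), the sequence is periodic with period 24.
So t[94] = t[1 + ((94-1) mod 24)] = t[22] = 5.

5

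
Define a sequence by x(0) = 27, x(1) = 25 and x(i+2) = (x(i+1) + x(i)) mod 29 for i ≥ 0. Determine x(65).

Computing terms: x(0) = 27,  x(1) = 25,  x(2) = 23,  x(3) = 19,  x(4) = 13,  x(5) = 3,  x(6) = 16,  x(7) = 19,  x(8) = 6,  x(9) = 25,  x(10) = 2,  x(11) = 27,  x(12) = 0,  x(13) = 27,  x(14) = 27,  x(15) = 25.
The sequence repeats with period 14.
So x(65) = x(0 + ((65-0) mod 14)) = x(9) = 25.

25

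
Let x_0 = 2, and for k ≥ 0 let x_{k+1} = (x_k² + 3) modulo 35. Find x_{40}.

Listing terms: x_0 = 2,  x_1 = 7,  x_2 = 17,  x_3 = 12,  x_4 = 7.
Since x_4 = x_1 = 7, the sequence is eventually periodic: after a pre-period of length 1 it cycles with period 3.
For k ≥ 1, x_k depends only on (k - 1) mod 3. (40 - 1) mod 3 = 0, so x_{40} = x_1 = 7.

7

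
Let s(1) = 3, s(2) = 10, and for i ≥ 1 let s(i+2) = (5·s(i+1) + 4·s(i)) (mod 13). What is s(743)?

We have s(1) = 3, s(2) = 10, s(3) = 10, s(4) = 12, s(5) = 9, s(6) = 2, s(7) = 7, s(8) = 4, s(9) = 9, s(10) = 9, s(11) = 3, s(12) = 12, s(13) = 7, s(14) = 5, s(15) = 1, s(16) = 12, s(17) = 12, s(18) = 4, s(19) = 3, s(20) = 5, s(21) = 11, s(22) = 10, s(23) = 3, s(24) = 3, s(25) = 1, s(26) = 4, s(27) = 11, s(28) = 6, s(29) = 9, s(30) = 4, s(31) = 4, s(32) = 10, s(33) = 1, s(34) = 6, s(35) = 8, s(36) = 12, s(37) = 1, s(38) = 1, s(39) = 9, s(40) = 10, s(41) = 8, s(42) = 2, s(43) = 3, s(44) = 10.
Since (s(43), s(44)) = (s(1), s(2)) = (3, 10) (two consecutive terms determine the rest), the sequence is periodic with period 42.
(743 - 1) mod 42 = 28, so s(743) = s(29) = 9.

9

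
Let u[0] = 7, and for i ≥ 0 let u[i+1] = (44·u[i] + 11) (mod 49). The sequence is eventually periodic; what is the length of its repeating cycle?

21

u[0] = 7, u[1] = 25, u[2] = 33, u[3] = 42, u[4] = 46, u[5] = 26, u[6] = 28, u[7] = 18, u[8] = 19, u[9] = 14, u[10] = 39, u[11] = 12, u[12] = 0, u[13] = 11, u[14] = 5, u[15] = 35, u[16] = 32, u[17] = 47, u[18] = 21, u[19] = 4, u[20] = 40, u[21] = 7.
Since u[21] = u[0] = 7, the sequence is periodic with period 21.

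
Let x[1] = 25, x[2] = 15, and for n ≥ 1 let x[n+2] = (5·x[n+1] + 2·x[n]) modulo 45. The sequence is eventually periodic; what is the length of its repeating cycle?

3

x[1] = 25, x[2] = 15, x[3] = 35, x[4] = 25, x[5] = 15.
Since (x[4], x[5]) = (x[1], x[2]) = (25, 15) (two consecutive terms determine the rest), the sequence is periodic with period 3.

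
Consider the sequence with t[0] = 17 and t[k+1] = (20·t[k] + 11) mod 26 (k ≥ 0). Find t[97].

t[0] = 17,  t[1] = 13,  t[2] = 11,  t[3] = 23,  t[4] = 3,  t[5] = 19,  t[6] = 1,  t[7] = 5,  t[8] = 7,  t[9] = 21,  t[10] = 15,  t[11] = 25,  t[12] = 17.
Since t[12] = t[0] = 17, the sequence is periodic with period 12.
(97 - 0) mod 12 = 1, so t[97] = t[1] = 13.

13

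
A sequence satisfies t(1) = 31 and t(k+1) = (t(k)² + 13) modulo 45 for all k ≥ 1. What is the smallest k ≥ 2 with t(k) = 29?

2

Listing terms: t(1) = 31; t(2) = 29; t(3) = 44; t(4) = 14; t(5) = 29.
Since t(5) = t(2) = 29, the sequence is eventually periodic: after a pre-period of length 1 it cycles with period 3.
The value 29 first appears (with k ≥ 2) at t(2).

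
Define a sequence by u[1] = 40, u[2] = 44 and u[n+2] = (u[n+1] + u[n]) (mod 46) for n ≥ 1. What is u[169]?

6

We have u[1] = 40, u[2] = 44, u[3] = 38, u[4] = 36, u[5] = 28, u[6] = 18, u[7] = 0, u[8] = 18, u[9] = 18, u[10] = 36, u[11] = 8, u[12] = 44, u[13] = 6, u[14] = 4, u[15] = 10, u[16] = 14, u[17] = 24, u[18] = 38, u[19] = 16, u[20] = 8, u[21] = 24, u[22] = 32, u[23] = 10, u[24] = 42, u[25] = 6, u[26] = 2, u[27] = 8, u[28] = 10, u[29] = 18, u[30] = 28, u[31] = 0, u[32] = 28, u[33] = 28, u[34] = 10, u[35] = 38, u[36] = 2, u[37] = 40, u[38] = 42, u[39] = 36, u[40] = 32, u[41] = 22, u[42] = 8, u[43] = 30, u[44] = 38, u[45] = 22, u[46] = 14, u[47] = 36, u[48] = 4, u[49] = 40, u[50] = 44.
Since (u[49], u[50]) = (u[1], u[2]) = (40, 44) (two consecutive terms determine the rest), the sequence is periodic with period 48.
(169 - 1) mod 48 = 24, so u[169] = u[25] = 6.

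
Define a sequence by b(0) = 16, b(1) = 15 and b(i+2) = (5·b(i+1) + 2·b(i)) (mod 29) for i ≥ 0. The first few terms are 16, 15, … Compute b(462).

Computing terms: b(0) = 16, b(1) = 15, b(2) = 20, b(3) = 14, b(4) = 23, b(5) = 27, b(6) = 7, b(7) = 2, b(8) = 24, b(9) = 8, b(10) = 1, b(11) = 21, b(12) = 20, b(13) = 26, b(14) = 25, b(15) = 3, b(16) = 7, b(17) = 12, b(18) = 16, b(19) = 17, b(20) = 1, b(21) = 10, b(22) = 23, b(23) = 19, b(24) = 25, b(25) = 18, b(26) = 24, b(27) = 11, b(28) = 16, b(29) = 15.
Since (b(28), b(29)) = (b(0), b(1)) = (16, 15) (two consecutive terms determine the rest), the sequence is periodic with period 28.
(462 - 0) mod 28 = 14, so b(462) = b(14) = 25.

25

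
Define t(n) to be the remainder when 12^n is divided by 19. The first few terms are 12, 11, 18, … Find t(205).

12

t(1) = 12, t(2) = 11, t(3) = 18, t(4) = 7, t(5) = 8, t(6) = 1, t(7) = 12.
The sequence repeats with period 6.
(205 - 1) mod 6 = 0, so t(205) = t(1) = 12.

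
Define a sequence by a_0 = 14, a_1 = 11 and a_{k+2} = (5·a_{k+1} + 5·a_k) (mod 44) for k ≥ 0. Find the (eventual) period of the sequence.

30

We have a_0 = 14, a_1 = 11, a_2 = 37, a_3 = 20, a_4 = 21, a_5 = 29, a_6 = 30, a_7 = 31, a_8 = 41, a_9 = 8, a_{10} = 25, a_{11} = 33, a_{12} = 26, a_{13} = 31, a_{14} = 21, a_{15} = 40, a_{16} = 41, a_{17} = 9, a_{18} = 30, a_{19} = 19, a_{20} = 25, a_{21} = 0, a_{22} = 37, a_{23} = 9, a_{24} = 10, a_{25} = 7, a_{26} = 41, a_{27} = 20, a_{28} = 41, a_{29} = 41, a_{30} = 14, a_{31} = 11.
The sequence repeats with period 30.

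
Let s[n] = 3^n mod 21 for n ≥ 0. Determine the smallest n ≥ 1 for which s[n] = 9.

Computing terms: s[0] = 1,  s[1] = 3,  s[2] = 9,  s[3] = 6,  s[4] = 18,  s[5] = 12,  s[6] = 15,  s[7] = 3.
Since s[7] = s[1] = 3, the sequence is eventually periodic: after a pre-period of length 1 it cycles with period 6.
The value 9 first appears (with n ≥ 1) at s[2].

2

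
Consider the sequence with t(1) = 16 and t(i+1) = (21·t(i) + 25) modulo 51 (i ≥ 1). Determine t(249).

16

Listing terms: t(1) = 16,  t(2) = 4,  t(3) = 7,  t(4) = 19,  t(5) = 16.
Since t(5) = t(1) = 16, the sequence is periodic with period 4.
So t(249) = t(1 + ((249-1) mod 4)) = t(1) = 16.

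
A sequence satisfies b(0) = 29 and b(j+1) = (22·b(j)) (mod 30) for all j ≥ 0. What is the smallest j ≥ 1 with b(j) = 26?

2

Listing terms: b(0) = 29, b(1) = 8, b(2) = 26, b(3) = 2, b(4) = 14, b(5) = 8.
Since b(5) = b(1) = 8, the sequence is eventually periodic: after a pre-period of length 1 it cycles with period 4.
The value 26 first appears (with j ≥ 1) at b(2).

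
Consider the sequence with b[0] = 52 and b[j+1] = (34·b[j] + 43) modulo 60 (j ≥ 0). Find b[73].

Listing terms: b[0] = 52,  b[1] = 11,  b[2] = 57,  b[3] = 1,  b[4] = 17,  b[5] = 21,  b[6] = 37,  b[7] = 41,  b[8] = 57.
Since b[8] = b[2] = 57, the sequence is eventually periodic: after a pre-period of length 2 it cycles with period 6.
For j ≥ 2, b[j] depends only on (j - 2) mod 6. (73 - 2) mod 6 = 5, so b[73] = b[7] = 41.

41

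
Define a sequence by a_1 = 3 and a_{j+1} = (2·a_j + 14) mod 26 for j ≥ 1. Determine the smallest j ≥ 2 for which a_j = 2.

We have a_1 = 3, a_2 = 20, a_3 = 2, a_4 = 18, a_5 = 24, a_6 = 10, a_7 = 8, a_8 = 4, a_9 = 22, a_{10} = 6, a_{11} = 0, a_{12} = 14, a_{13} = 16, a_{14} = 20.
Since a_{14} = a_2 = 20, the sequence is eventually periodic: after a pre-period of length 1 it cycles with period 12.
The value 2 first appears (with j ≥ 2) at a_3.

3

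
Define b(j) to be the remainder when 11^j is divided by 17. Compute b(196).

4

Listing terms: b(0) = 1; b(1) = 11; b(2) = 2; b(3) = 5; b(4) = 4; b(5) = 10; b(6) = 8; b(7) = 3; b(8) = 16; b(9) = 6; b(10) = 15; b(11) = 12; b(12) = 13; b(13) = 7; b(14) = 9; b(15) = 14; b(16) = 1.
Since b(16) = b(0) = 1, the sequence is periodic with period 16.
So b(196) = b(0 + ((196-0) mod 16)) = b(4) = 4.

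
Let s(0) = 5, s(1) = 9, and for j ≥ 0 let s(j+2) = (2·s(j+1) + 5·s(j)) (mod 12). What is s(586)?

3

Listing terms: s(0) = 5; s(1) = 9; s(2) = 7; s(3) = 11; s(4) = 9; s(5) = 1; s(6) = 11; s(7) = 3; s(8) = 1; s(9) = 5; s(10) = 3; s(11) = 7; s(12) = 5; s(13) = 9.
Since (s(12), s(13)) = (s(0), s(1)) = (5, 9) (two consecutive terms determine the rest), the sequence is periodic with period 12.
So s(586) = s(0 + ((586-0) mod 12)) = s(10) = 3.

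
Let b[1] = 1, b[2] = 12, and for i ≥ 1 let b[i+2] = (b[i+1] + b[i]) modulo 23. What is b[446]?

19

Listing terms: b[1] = 1,  b[2] = 12,  b[3] = 13,  b[4] = 2,  b[5] = 15,  b[6] = 17,  b[7] = 9,  b[8] = 3,  b[9] = 12,  b[10] = 15,  b[11] = 4,  b[12] = 19,  b[13] = 0,  b[14] = 19,  b[15] = 19,  b[16] = 15,  b[17] = 11,  b[18] = 3,  b[19] = 14,  b[20] = 17,  b[21] = 8,  b[22] = 2,  b[23] = 10,  b[24] = 12,  b[25] = 22,  b[26] = 11,  b[27] = 10,  b[28] = 21,  b[29] = 8,  b[30] = 6,  b[31] = 14,  b[32] = 20,  b[33] = 11,  b[34] = 8,  b[35] = 19,  b[36] = 4,  b[37] = 0,  b[38] = 4,  b[39] = 4,  b[40] = 8,  b[41] = 12,  b[42] = 20,  b[43] = 9,  b[44] = 6,  b[45] = 15,  b[46] = 21,  b[47] = 13,  b[48] = 11,  b[49] = 1,  b[50] = 12.
The sequence repeats with period 48.
(446 - 1) mod 48 = 13, so b[446] = b[14] = 19.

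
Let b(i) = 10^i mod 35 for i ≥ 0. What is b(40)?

25

Computing terms: b(0) = 1,  b(1) = 10,  b(2) = 30,  b(3) = 20,  b(4) = 25,  b(5) = 5,  b(6) = 15,  b(7) = 10.
Since b(7) = b(1) = 10, the sequence is eventually periodic: after a pre-period of length 1 it cycles with period 6.
For i ≥ 1, b(i) depends only on (i - 1) mod 6. (40 - 1) mod 6 = 3, so b(40) = b(4) = 25.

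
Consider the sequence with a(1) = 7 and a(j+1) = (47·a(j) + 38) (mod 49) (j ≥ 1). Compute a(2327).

13

Listing terms: a(1) = 7; a(2) = 24; a(3) = 39; a(4) = 9; a(5) = 20; a(6) = 47; a(7) = 42; a(8) = 3; a(9) = 32; a(10) = 23; a(11) = 41; a(12) = 5; a(13) = 28; a(14) = 31; a(15) = 25; a(16) = 37; a(17) = 13; a(18) = 12; a(19) = 14; a(20) = 10; a(21) = 18; a(22) = 2; a(23) = 34; a(24) = 19; a(25) = 0; a(26) = 38; a(27) = 11; a(28) = 16; a(29) = 6; a(30) = 26; a(31) = 35; a(32) = 17; a(33) = 4; a(34) = 30; a(35) = 27; a(36) = 33; a(37) = 21; a(38) = 45; a(39) = 46; a(40) = 44; a(41) = 48; a(42) = 40; a(43) = 7.
The sequence repeats with period 42.
So a(2327) = a(1 + ((2327-1) mod 42)) = a(17) = 13.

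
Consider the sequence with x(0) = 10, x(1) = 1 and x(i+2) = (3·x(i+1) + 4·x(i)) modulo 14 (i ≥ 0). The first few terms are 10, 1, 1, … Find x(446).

1

We have x(0) = 10,  x(1) = 1,  x(2) = 1,  x(3) = 7,  x(4) = 11,  x(5) = 5,  x(6) = 3,  x(7) = 1,  x(8) = 1.
Since (x(7), x(8)) = (x(1), x(2)) = (1, 1) (two consecutive terms determine the rest), the sequence is eventually periodic: after a pre-period of length 1 it cycles with period 6.
For i ≥ 1, x(i) depends only on (i - 1) mod 6. (446 - 1) mod 6 = 1, so x(446) = x(2) = 1.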